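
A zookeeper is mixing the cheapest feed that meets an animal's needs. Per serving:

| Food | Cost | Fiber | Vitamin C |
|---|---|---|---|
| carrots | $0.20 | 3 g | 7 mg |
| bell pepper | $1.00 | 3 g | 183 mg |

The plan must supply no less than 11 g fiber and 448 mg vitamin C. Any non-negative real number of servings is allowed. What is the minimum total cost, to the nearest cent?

Compare the cost at each extreme point of the feasible region.
carrots only: max(11/3, 448/7) = 64 servings → $12.80.
bell pepper only: max(11/3, 448/183) = 3.667 servings → $3.67.
carrots + bell pepper with both tight: 1.267 servings and 2.4 servings → $2.65.
So the least-cost plan costs $2.65.

$2.65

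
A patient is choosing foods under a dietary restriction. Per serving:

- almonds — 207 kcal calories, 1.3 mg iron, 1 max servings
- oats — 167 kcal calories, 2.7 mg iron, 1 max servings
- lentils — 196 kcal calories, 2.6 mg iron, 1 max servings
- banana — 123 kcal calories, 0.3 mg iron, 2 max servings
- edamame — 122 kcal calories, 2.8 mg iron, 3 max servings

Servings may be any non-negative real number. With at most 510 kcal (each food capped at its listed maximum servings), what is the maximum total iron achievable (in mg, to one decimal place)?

10.7 mg

Iron per kcal: edamame 0.02295, oats 0.01617, lentils 0.01327, almonds 0.00628, banana 0.002439.
Take 3 servings of edamame: uses 366 kcal, +8.4 mg iron (running total 8.4 mg).
Take 0.8623 servings of oats: uses 144 kcal, +2.3 mg iron (running total 10.7 mg).
Filling greedily by iron-per-kcal is optimal for one linear limit, giving 10.7 mg.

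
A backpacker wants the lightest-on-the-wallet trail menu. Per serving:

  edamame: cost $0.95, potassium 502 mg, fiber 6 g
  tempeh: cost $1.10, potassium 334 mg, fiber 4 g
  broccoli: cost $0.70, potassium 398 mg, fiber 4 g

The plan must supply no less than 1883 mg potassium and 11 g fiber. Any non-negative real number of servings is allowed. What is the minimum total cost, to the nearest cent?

Minimising a linear cost over {potassium ≥ 1883, fiber ≥ 11, servings ≥ 0} — the optimum is at a vertex, using one or two foods.
edamame only: max(1883/502, 11/6) = 3.751 servings → $3.56.
tempeh only: max(1883/334, 11/4) = 5.638 servings → $6.20.
broccoli only: max(1883/398, 11/4) = 4.731 servings → $3.31.
edamame + tempeh: the both-tight solution has a negative serving — not a feasible corner.
edamame + broccoli with both targets exact would need a negative amount; discard.
tempeh + broccoli: the both-tight solution has a negative serving — not a feasible corner.
So the least-cost plan costs $3.31.

$3.31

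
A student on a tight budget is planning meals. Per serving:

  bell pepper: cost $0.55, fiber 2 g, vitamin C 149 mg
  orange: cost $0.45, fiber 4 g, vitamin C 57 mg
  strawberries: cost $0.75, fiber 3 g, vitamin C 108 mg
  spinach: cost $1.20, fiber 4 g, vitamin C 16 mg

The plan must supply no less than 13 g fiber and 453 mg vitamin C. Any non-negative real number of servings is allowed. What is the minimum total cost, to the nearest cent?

Compare the cost at each extreme point of the feasible region.
bell pepper only: max(13/2, 453/149) = 6.5 servings → $3.58.
orange only: max(13/4, 453/57) = 7.947 servings → $3.58.
strawberries only: max(13/3, 453/108) = 4.333 servings → $3.25.
spinach only: max(13/4, 453/16) = 28.31 servings → $33.98.
bell pepper + orange with both tight: 2.222 servings and 2.139 servings → $2.18.
bell pepper + strawberries with both targets exact would need a negative amount; discard.
bell pepper + spinach with both tight: 2.844 servings and 1.828 servings → $3.76.
orange + strawberries with both tight: 0.1724 servings and 4.103 servings → $3.16.
orange + spinach: the both-tight solution has a negative serving — not a feasible corner.
strawberries + spinach with both tight: 4.177 servings and 0.1172 servings → $3.27.
Cheapest feasible corner: $2.18.

$2.18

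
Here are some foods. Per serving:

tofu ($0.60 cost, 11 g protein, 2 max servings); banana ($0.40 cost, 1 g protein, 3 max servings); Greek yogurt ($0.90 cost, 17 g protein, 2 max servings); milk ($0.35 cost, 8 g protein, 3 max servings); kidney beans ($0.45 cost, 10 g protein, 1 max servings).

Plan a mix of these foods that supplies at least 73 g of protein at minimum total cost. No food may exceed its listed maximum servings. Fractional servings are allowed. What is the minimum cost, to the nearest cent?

$3.57

Cost per g of protein: milk $0.0437, kidney beans $0.0450, Greek yogurt $0.0529, tofu $0.0545, banana $0.4000.
Take 3 servings of milk: +24.0 g protein for $1.05 (total $1.05, still need 49.0 g).
Take 1 serving of kidney beans: +10.0 g protein for $0.45 (total $1.50, still need 39.0 g).
Take 2 servings of Greek yogurt: +34.0 g protein for $1.80 (total $3.30, still need 5.0 g).
Take 0.4545 servings of tofu: +5.0 g protein for $0.27 (total $3.57, still need 0.0 g).
Greedy by cheapest-per-g is optimal for a single linear constraint, so the minimum cost is $3.57.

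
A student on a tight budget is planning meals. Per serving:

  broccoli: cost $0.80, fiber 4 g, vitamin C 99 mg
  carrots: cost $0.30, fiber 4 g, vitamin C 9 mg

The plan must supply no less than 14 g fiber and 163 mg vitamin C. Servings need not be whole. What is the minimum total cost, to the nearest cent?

$1.78

Check every corner: each single food scaled to meet both minima, and each pair solved so both constraints bind.
broccoli only: max(14/4, 163/99) = 3.5 servings → $2.80.
carrots only: max(14/4, 163/9) = 18.11 servings → $5.43.
broccoli + carrots with both tight: 1.461 servings and 2.039 servings → $1.78.
Cheapest feasible corner: $1.78.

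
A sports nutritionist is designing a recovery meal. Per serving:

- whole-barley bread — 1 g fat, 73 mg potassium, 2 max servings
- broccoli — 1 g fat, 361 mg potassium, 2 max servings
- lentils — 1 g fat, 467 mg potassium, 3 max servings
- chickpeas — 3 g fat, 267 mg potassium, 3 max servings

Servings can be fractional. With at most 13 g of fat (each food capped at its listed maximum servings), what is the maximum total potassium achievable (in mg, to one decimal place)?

2835.0 mg

Potassium per g fat: lentils 467, broccoli 361, chickpeas 89, whole-barley bread 73.
Take 3 servings of lentils: uses 3 g fat, +1401.0 mg potassium (running total 1401.0 mg).
Take 2 servings of broccoli: uses 2 g fat, +722.0 mg potassium (running total 2123.0 mg).
Take 2.667 servings of chickpeas: uses 8 g fat, +712.0 mg potassium (running total 2835.0 mg).
Greedy by best ratio exhausts the fat allowance optimally: 2835.0 mg.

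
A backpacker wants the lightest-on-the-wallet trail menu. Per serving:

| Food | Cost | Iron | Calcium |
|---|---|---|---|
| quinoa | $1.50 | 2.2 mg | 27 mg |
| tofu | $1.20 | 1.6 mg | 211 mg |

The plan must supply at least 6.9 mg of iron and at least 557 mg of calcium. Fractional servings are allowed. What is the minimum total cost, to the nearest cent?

This is a tiny linear program; its minimum lies at a vertex of the feasible set. List the vertices and price them.
quinoa only: max(6.9/2.2, 557/27) = 20.63 servings → $30.94.
tofu only: max(6.9/1.6, 557/211) = 4.312 servings → $5.17.
quinoa + tofu with both tight: 1.341 servings and 2.468 servings → $4.97.
Cheapest feasible corner: $4.97.

$4.97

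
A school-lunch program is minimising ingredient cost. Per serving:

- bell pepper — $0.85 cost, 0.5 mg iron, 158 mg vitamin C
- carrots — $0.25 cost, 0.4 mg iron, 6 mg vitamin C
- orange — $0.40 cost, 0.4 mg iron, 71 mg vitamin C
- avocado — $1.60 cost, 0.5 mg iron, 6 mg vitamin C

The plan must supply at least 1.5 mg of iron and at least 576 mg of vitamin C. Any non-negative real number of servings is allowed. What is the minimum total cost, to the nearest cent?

$3.10

Two binding constraints pin down two serving amounts, so the optimal mix uses at most two foods. The candidates are each food alone (scaled to the tighter of iron/vitamin C) and each pair with both constraints tight.
bell pepper only: max(1.5/0.5, 576/158) = 3.646 servings → $3.10.
carrots only: max(1.5/0.4, 576/6) = 96 servings → $24.00.
orange only: max(1.5/0.4, 576/71) = 8.113 servings → $3.25.
avocado only: max(1.5/0.5, 576/6) = 96 servings → $153.60.
bell pepper + carrots with both targets exact would need a negative amount; discard.
bell pepper + orange with both targets exact would need a negative amount; discard.
bell pepper + avocado: the both-tight solution has a negative serving — not a feasible corner.
carrots + orange with both targets exact would need a negative amount; discard.
carrots + avocado: the both-tight solution has a negative serving — not a feasible corner.
orange + avocado: intersection lies outside the first quadrant.
So the least-cost plan costs $3.10.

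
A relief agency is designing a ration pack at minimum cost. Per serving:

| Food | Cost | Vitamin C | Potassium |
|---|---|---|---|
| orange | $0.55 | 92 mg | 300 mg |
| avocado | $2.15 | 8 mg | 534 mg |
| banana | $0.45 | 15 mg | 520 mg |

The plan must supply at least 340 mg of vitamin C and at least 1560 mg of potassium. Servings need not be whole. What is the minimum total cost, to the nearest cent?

$2.38

This is a tiny linear program; its minimum lies at a vertex of the feasible set. List the vertices and price them.
orange only: max(340/92, 1560/300) = 5.2 servings → $2.86.
avocado only: max(340/8, 1560/534) = 42.5 servings → $91.38.
banana only: max(340/15, 1560/520) = 22.67 servings → $10.20.
orange + avocado with both tight: 3.618 servings and 0.8885 servings → $3.90.
orange + banana with both tight: 3.539 servings and 0.958 servings → $2.38.
avocado + banana with both targets exact would need a negative amount; discard.
The minimum over all feasible corners is $2.38.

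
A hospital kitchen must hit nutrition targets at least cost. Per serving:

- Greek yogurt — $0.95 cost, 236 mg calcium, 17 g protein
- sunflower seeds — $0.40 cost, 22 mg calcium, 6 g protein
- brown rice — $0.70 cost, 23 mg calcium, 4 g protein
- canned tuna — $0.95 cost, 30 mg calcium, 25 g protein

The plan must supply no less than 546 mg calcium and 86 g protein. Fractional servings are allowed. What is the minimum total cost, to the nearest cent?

$3.89

An LP optimum is at a vertex; with two nutrient constraints at most two foods are used. Check each candidate.
Greek yogurt only: max(546/236, 86/17) = 5.059 servings → $4.81.
sunflower seeds only: max(546/22, 86/6) = 24.82 servings → $9.93.
brown rice only: max(546/23, 86/4) = 23.74 servings → $16.62.
canned tuna only: max(546/30, 86/25) = 18.2 servings → $17.29.
Greek yogurt + sunflower seeds with both tight: 1.328 servings and 10.57 servings → $5.49.
Greek yogurt + brown rice with both tight: 0.3725 servings and 19.92 servings → $14.30.
Greek yogurt + canned tuna with both tight: 2.054 servings and 2.043 servings → $3.89.
sunflower seeds + brown rice: the both-tight solution has a negative serving — not a feasible corner.
sunflower seeds + canned tuna: the both-tight solution has a negative serving — not a feasible corner.
brown rice + canned tuna with both targets exact would need a negative amount; discard.
So the least-cost plan costs $3.89.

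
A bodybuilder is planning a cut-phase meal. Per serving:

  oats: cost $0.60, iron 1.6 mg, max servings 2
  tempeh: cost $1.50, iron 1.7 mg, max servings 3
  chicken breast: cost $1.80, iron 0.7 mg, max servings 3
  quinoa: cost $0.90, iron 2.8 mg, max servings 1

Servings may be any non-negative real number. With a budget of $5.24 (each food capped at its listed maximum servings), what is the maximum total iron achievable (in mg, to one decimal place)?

Iron per dollar: quinoa 3.111, oats 2.667, tempeh 1.133, chicken breast 0.3889.
Take 1 serving of quinoa: spends $0.90, +2.8 mg iron (running total 2.8 mg).
Take 2 servings of oats: spends $1.20, +3.2 mg iron (running total 6.0 mg).
Take 2.093 servings of tempeh: spends $3.14, +3.6 mg iron (running total 9.6 mg).
Filling greedily by iron-per-dollar is optimal for one linear limit, giving 9.6 mg.

9.6 mg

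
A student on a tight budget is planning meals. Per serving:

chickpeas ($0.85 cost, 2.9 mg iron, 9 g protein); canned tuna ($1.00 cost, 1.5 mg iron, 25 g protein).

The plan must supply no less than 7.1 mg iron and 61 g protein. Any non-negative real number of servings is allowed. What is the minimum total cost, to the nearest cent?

$3.15

An LP optimum is at a vertex; with two nutrient constraints at most two foods are used. Check each candidate.
chickpeas only: max(7.1/2.9, 61/9) = 6.778 servings → $5.76.
canned tuna only: max(7.1/1.5, 61/25) = 4.733 servings → $4.73.
chickpeas + canned tuna with both tight: 1.458 servings and 1.915 servings → $3.15.
Cheapest feasible corner: $3.15.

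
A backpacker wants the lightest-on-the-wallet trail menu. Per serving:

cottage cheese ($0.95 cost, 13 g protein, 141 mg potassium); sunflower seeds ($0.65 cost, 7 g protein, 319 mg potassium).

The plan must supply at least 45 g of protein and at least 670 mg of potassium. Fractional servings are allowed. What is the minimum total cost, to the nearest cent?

At the optimum either one food covers both requirements or two foods hit both targets exactly; no other combination can be cheaper.
cottage cheese only: max(45/13, 670/141) = 4.752 servings → $4.51.
sunflower seeds only: max(45/7, 670/319) = 6.429 servings → $4.18.
cottage cheese + sunflower seeds with both tight: 3.059 servings and 0.7484 servings → $3.39.
Cheapest feasible corner: $3.39.

$3.39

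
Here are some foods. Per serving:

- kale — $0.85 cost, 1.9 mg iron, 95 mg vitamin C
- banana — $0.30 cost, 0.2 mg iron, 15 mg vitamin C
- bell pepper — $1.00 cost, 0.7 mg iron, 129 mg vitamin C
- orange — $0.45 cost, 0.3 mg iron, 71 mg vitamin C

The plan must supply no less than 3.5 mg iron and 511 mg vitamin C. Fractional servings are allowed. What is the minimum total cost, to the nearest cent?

$3.46

Check every corner: each single food scaled to meet both minima, and each pair solved so both constraints bind.
kale only: max(3.5/1.9, 511/95) = 5.379 servings → $4.57.
banana only: max(3.5/0.2, 511/15) = 34.07 servings → $10.22.
bell pepper only: max(3.5/0.7, 511/129) = 5 servings → $5.00.
orange only: max(3.5/0.3, 511/71) = 11.67 servings → $5.25.
kale + banana with both targets exact would need a negative amount; discard.
kale + bell pepper with both tight: 0.5252 servings and 3.574 servings → $4.02.
kale + orange with both tight: 0.8947 servings and 6 servings → $3.46.
banana + bell pepper with both tight: 6.131 servings and 3.248 servings → $5.09.
banana + orange with both tight: 9.814 servings and 5.124 servings → $5.25.
bell pepper + orange: the both-tight solution has a negative serving — not a feasible corner.
Cheapest feasible corner: $3.46.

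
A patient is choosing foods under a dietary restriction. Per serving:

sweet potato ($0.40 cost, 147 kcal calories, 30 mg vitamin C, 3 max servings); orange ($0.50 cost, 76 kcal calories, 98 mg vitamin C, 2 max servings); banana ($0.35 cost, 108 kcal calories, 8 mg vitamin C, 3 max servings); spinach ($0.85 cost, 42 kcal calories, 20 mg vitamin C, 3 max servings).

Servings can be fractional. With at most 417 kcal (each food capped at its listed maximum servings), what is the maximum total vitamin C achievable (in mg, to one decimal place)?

284.4 mg

Vitamin C per kcal: orange 1.289, spinach 0.4762, sweet potato 0.2041, banana 0.07407.
Take 2 servings of orange: uses 152 kcal, +196.0 mg vitamin C (running total 196.0 mg).
Take 3 servings of spinach: uses 126 kcal, +60.0 mg vitamin C (running total 256.0 mg).
Take 0.9456 servings of sweet potato: uses 139 kcal, +28.4 mg vitamin C (running total 284.4 mg).
Filling greedily by vitamin C-per-kcal is optimal for one linear limit, giving 284.4 mg.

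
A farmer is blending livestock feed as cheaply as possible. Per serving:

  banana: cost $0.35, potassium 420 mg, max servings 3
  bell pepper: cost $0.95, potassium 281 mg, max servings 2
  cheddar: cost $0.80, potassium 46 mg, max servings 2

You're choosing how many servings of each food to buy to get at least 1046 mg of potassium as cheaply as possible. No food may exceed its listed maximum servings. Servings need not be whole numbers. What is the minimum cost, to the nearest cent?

Cost per mg of potassium: banana $0.0008, bell pepper $0.0034, cheddar $0.0174.
Take 2.49 servings of banana: +1046.0 mg potassium for $0.87 (total $0.87, still need 0.0 mg).
Greedy by cheapest-per-mg is optimal for a single linear constraint, so the minimum cost is $0.87.

$0.87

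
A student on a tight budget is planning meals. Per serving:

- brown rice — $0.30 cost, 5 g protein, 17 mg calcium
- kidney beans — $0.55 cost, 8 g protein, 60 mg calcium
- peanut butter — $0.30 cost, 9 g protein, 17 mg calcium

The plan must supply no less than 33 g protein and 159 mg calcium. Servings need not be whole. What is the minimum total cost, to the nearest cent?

Check every corner: each single food scaled to meet both minima, and each pair solved so both constraints bind.
brown rice only: max(33/5, 159/17) = 9.353 servings → $2.81.
kidney beans only: max(33/8, 159/60) = 4.125 servings → $2.27.
peanut butter only: max(33/9, 159/17) = 9.353 servings → $2.81.
brown rice + kidney beans with both tight: 4.317 servings and 1.427 servings → $2.08.
brown rice + peanut butter: intersection lies outside the first quadrant.
kidney beans + peanut butter with both tight: 2.153 servings and 1.752 servings → $1.71.
So the least-cost plan costs $1.71.

$1.71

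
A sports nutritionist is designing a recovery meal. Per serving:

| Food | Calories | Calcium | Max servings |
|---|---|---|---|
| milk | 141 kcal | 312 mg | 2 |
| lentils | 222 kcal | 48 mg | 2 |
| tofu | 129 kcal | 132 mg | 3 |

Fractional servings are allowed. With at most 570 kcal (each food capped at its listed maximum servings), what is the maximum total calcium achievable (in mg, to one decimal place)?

Calcium per kcal: milk 2.213, tofu 1.023, lentils 0.2162.
Take 2 servings of milk: uses 282 kcal, +624.0 mg calcium (running total 624.0 mg).
Take 2.233 servings of tofu: uses 288 kcal, +294.7 mg calcium (running total 918.7 mg).
Greedy by best ratio exhausts the calories allowance optimally: 918.7 mg.

918.7 mg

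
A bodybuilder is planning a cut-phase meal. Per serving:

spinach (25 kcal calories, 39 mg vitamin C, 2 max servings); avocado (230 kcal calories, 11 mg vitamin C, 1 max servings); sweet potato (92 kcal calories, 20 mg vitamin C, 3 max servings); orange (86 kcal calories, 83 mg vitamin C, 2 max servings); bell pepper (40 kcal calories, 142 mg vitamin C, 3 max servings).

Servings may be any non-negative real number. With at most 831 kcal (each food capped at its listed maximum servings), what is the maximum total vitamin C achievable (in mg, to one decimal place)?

Vitamin C per kcal: bell pepper 3.55, spinach 1.56, orange 0.9651, sweet potato 0.2174, avocado 0.04783.
Take 3 servings of bell pepper: uses 120 kcal, +426.0 mg vitamin C (running total 426.0 mg).
Take 2 servings of spinach: uses 50 kcal, +78.0 mg vitamin C (running total 504.0 mg).
Take 2 servings of orange: uses 172 kcal, +166.0 mg vitamin C (running total 670.0 mg).
Take 3 servings of sweet potato: uses 276 kcal, +60.0 mg vitamin C (running total 730.0 mg).
Take 0.9261 servings of avocado: uses 213 kcal, +10.2 mg vitamin C (running total 740.2 mg).
Filling greedily by vitamin C-per-kcal is optimal for one linear limit, giving 740.2 mg.

740.2 mg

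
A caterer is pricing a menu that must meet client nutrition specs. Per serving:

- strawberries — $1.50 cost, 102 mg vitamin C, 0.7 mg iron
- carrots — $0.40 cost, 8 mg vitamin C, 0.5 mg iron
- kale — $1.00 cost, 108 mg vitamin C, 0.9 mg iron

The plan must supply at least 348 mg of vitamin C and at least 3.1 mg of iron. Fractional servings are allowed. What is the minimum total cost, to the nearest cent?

$3.37

strawberries only: max(348/102, 3.1/0.7) = 4.429 servings → $6.64.
carrots only: max(348/8, 3.1/0.5) = 43.5 servings → $17.40.
kale only: max(348/108, 3.1/0.9) = 3.444 servings → $3.44.
strawberries + carrots with both tight: 3.286 servings and 1.599 servings → $5.57.
strawberries + kale with both targets exact would need a negative amount; discard.
carrots + kale with both tight: 0.4615 servings and 3.188 servings → $3.37.
Cheapest feasible corner: $3.37.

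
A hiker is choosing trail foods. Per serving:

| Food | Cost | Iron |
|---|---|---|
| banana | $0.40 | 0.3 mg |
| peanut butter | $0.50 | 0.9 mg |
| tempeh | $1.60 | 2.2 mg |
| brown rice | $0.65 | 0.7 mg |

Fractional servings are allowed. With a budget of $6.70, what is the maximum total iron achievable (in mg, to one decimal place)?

12.1 mg

Iron per dollar: peanut butter 1.8, tempeh 1.375, brown rice 1.077, banana 0.75.
With no serving limits, spend the whole cost allowance on peanut butter: $6.70 / $0.50 × 0.9 mg = 12.1 mg.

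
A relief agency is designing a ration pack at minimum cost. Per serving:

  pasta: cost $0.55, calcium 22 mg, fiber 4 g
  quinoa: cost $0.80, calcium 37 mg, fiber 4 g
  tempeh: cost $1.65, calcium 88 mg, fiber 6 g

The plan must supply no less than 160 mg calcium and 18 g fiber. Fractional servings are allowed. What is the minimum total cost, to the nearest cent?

$3.39

At the optimum either one food covers both requirements or two foods hit both targets exactly; no other combination can be cheaper.
pasta only: max(160/22, 18/4) = 7.273 servings → $4.00.
quinoa only: max(160/37, 18/4) = 4.5 servings → $3.60.
tempeh only: max(160/88, 18/6) = 3 servings → $4.95.
pasta + quinoa with both tight: 0.4333 servings and 4.067 servings → $3.49.
pasta + tempeh with both tight: 2.836 servings and 1.109 servings → $3.39.
quinoa + tempeh: intersection lies outside the first quadrant.
So the least-cost plan costs $3.39.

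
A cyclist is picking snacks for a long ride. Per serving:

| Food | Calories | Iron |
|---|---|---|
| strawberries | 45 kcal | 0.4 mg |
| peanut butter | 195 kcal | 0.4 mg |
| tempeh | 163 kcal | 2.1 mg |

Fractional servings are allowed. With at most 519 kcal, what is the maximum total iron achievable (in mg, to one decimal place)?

Iron per kcal: tempeh 0.01288, strawberries 0.008889, peanut butter 0.002051.
With no serving limits, spend the whole calories allowance on tempeh: 519 kcal / 163 kcal × 2.1 mg = 6.7 mg.

6.7 mg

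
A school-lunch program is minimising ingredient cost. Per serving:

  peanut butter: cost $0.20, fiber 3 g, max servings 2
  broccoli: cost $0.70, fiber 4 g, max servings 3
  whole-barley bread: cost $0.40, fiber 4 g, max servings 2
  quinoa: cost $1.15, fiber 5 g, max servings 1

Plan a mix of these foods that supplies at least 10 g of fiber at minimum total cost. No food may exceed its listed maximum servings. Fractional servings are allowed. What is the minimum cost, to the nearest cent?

Cost per g of fiber: peanut butter $0.0667, whole-barley bread $0.1000, broccoli $0.1750, quinoa $0.2300.
Take 2 servings of peanut butter: +6.0 g fiber for $0.40 (total $0.40, still need 4.0 g).
Take 1 serving of whole-barley bread: +4.0 g fiber for $0.40 (total $0.80, still need 0.0 g).
Filling from the cheapest source first is optimal under one linear minimum: $0.80.

$0.80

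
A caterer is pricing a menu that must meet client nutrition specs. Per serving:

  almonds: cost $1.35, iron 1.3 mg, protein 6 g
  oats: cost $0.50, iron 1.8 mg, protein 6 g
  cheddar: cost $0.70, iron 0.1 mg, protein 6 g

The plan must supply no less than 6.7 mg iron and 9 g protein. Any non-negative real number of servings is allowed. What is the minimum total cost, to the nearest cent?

$1.86

With two linear requirements the optimum uses one or two foods; enumerate the corners.
almonds only: max(6.7/1.3, 9/6) = 5.154 servings → $6.96.
oats only: max(6.7/1.8, 9/6) = 3.722 servings → $1.86.
cheddar only: max(6.7/0.1, 9/6) = 67 servings → $46.90.
almonds + oats with both targets exact would need a negative amount; discard.
almonds + cheddar with both targets exact would need a negative amount; discard.
oats + cheddar with both targets exact would need a negative amount; discard.
So the least-cost plan costs $1.86.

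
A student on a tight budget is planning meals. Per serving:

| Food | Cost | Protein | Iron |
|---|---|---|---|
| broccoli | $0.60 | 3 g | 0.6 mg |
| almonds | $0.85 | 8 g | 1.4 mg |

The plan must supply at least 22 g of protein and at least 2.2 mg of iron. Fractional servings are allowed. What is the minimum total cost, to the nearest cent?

$2.34

A basic optimal solution has at most two foods positive. Try each food alone and each pair with both targets met exactly.
broccoli only: max(22/3, 2.2/0.6) = 7.333 servings → $4.40.
almonds only: max(22/8, 2.2/1.4) = 2.75 servings → $2.34.
broccoli + almonds: intersection lies outside the first quadrant.
So the least-cost plan costs $2.34.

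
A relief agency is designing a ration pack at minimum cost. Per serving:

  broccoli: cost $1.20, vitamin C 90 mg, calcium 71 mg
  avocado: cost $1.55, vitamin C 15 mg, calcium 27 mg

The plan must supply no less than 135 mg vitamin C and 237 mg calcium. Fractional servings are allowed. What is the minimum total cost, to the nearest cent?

At the optimum either one food covers both requirements or two foods hit both targets exactly; no other combination can be cheaper.
broccoli only: max(135/90, 237/71) = 3.338 servings → $4.01.
avocado only: max(135/15, 237/27) = 9 servings → $13.95.
broccoli + avocado with both tight: 0.06593 servings and 8.604 servings → $13.42.
Cheapest feasible corner: $4.01.

$4.01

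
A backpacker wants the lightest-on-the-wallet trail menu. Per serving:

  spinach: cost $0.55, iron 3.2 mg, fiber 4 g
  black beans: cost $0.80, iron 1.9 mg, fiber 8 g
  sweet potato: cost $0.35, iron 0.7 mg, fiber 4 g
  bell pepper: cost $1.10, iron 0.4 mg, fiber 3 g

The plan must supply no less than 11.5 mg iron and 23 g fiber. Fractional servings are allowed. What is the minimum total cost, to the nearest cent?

$2.61

Compare the cost at each extreme point of the feasible region.
spinach only: max(11.5/3.2, 23/4) = 5.75 servings → $3.16.
black beans only: max(11.5/1.9, 23/8) = 6.053 servings → $4.84.
sweet potato only: max(11.5/0.7, 23/4) = 16.43 servings → $5.75.
bell pepper only: max(11.5/0.4, 23/3) = 28.75 servings → $31.62.
spinach + black beans with both tight: 2.683 servings and 1.533 servings → $2.70.
spinach + sweet potato with both tight: 2.99 servings and 2.76 servings → $2.61.
spinach + bell pepper with both tight: 3.163 servings and 3.45 servings → $5.53.
black beans + sweet potato: intersection lies outside the first quadrant.
black beans + bell pepper with both targets exact would need a negative amount; discard.
sweet potato + bell pepper: the both-tight solution has a negative serving — not a feasible corner.
Cheapest feasible corner: $2.61.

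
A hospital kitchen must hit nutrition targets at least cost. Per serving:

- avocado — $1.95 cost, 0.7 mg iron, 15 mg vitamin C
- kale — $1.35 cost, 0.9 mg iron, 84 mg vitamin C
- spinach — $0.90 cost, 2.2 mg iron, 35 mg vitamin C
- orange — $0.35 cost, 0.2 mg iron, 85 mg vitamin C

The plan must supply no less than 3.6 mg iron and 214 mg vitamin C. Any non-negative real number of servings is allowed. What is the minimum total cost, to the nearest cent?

With two linear requirements the optimum uses one or two foods; enumerate the corners.
avocado only: max(3.6/0.7, 214/15) = 14.27 servings → $27.82.
kale only: max(3.6/0.9, 214/84) = 4 servings → $5.40.
spinach only: max(3.6/2.2, 214/35) = 6.114 servings → $5.50.
orange only: max(3.6/0.2, 214/85) = 18 servings → $6.30.
avocado + kale with both tight: 2.424 servings and 2.115 servings → $7.58.
avocado + spinach: the both-tight solution has a negative serving — not a feasible corner.
avocado + orange with both tight: 4.658 servings and 1.696 servings → $9.68.
kale + spinach with both tight: 2.249 servings and 0.7162 servings → $3.68.
kale + orange: intersection lies outside the first quadrant.
spinach + orange with both tight: 1.462 servings and 1.916 servings → $1.99.
The minimum over all feasible corners is $1.99.

$1.99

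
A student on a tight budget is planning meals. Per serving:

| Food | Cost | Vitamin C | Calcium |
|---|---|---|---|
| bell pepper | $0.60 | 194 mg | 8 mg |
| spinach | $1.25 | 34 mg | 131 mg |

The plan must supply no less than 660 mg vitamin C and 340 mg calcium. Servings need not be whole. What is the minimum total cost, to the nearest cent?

bell pepper only: max(660/194, 340/8) = 42.5 servings → $25.50.
spinach only: max(660/34, 340/131) = 19.41 servings → $24.26.
bell pepper + spinach with both tight: 2.979 servings and 2.413 servings → $4.80.
Cheapest feasible corner: $4.80.

$4.80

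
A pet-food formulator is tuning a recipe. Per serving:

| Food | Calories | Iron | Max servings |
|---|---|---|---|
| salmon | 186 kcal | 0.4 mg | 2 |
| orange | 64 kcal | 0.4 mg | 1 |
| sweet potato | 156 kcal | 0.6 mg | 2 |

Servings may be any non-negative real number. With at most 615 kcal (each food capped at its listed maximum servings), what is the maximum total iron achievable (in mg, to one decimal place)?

2.1 mg

Iron per kcal: orange 0.00625, sweet potato 0.003846, salmon 0.002151.
Take 1 serving of orange: uses 64 kcal, +0.4 mg iron (running total 0.4 mg).
Take 2 servings of sweet potato: uses 312 kcal, +1.2 mg iron (running total 1.6 mg).
Take 1.285 servings of salmon: uses 239 kcal, +0.5 mg iron (running total 2.1 mg).
Greedy by best ratio exhausts the calories allowance optimally: 2.1 mg.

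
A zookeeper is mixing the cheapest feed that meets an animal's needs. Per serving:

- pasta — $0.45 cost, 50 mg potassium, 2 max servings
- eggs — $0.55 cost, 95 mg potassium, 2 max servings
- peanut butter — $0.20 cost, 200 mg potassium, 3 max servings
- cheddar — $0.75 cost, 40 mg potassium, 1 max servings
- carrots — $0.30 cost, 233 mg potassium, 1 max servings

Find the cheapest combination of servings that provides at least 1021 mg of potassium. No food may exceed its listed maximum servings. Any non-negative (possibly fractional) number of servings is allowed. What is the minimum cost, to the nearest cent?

$1.99

Cost per mg of potassium: peanut butter $0.0010, carrots $0.0013, eggs $0.0058, pasta $0.0090, cheddar $0.0187.
Take 3 servings of peanut butter: +600.0 mg potassium for $0.60 (total $0.60, still need 421.0 mg).
Take 1 serving of carrots: +233.0 mg potassium for $0.30 (total $0.90, still need 188.0 mg).
Take 1.979 servings of eggs: +188.0 mg potassium for $1.09 (total $1.99, still need 0.0 mg).
Filling from the cheapest source first is optimal under one linear minimum: $1.99.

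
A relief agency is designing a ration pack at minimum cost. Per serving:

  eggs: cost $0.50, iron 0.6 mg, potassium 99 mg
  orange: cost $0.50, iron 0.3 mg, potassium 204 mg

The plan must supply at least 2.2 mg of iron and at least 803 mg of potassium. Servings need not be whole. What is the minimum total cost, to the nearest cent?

Check every corner: each single food scaled to meet both minima, and each pair solved so both constraints bind.
eggs only: max(2.2/0.6, 803/99) = 8.111 servings → $4.06.
orange only: max(2.2/0.3, 803/204) = 7.333 servings → $3.67.
eggs + orange with both tight: 2.243 servings and 2.848 servings → $2.55.
The minimum over all feasible corners is $2.55.

$2.55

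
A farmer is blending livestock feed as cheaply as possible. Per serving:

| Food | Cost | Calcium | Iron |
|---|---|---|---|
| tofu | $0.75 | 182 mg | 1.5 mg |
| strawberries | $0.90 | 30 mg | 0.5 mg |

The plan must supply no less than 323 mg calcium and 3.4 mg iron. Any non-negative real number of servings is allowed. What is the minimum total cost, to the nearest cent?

$1.70

With two linear requirements the optimum uses one or two foods; enumerate the corners.
tofu only: max(323/182, 3.4/1.5) = 2.267 servings → $1.70.
strawberries only: max(323/30, 3.4/0.5) = 10.77 servings → $9.69.
tofu + strawberries with both tight: 1.293 servings and 2.92 servings → $3.60.
So the least-cost plan costs $1.70.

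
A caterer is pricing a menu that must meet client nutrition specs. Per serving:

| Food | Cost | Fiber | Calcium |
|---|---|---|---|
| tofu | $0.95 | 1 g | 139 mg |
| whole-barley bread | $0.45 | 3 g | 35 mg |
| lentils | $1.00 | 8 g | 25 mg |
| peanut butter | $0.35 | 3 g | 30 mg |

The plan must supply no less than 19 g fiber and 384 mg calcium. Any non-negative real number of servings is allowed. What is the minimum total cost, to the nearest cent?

tofu only: max(19/1, 384/139) = 19 servings → $18.05.
whole-barley bread only: max(19/3, 384/35) = 10.97 servings → $4.94.
lentils only: max(19/8, 384/25) = 15.36 servings → $15.36.
peanut butter only: max(19/3, 384/30) = 12.8 servings → $4.48.
tofu + whole-barley bread with both tight: 1.275 servings and 5.908 servings → $3.87.
tofu + lentils with both tight: 2.389 servings and 2.076 servings → $4.35.
tofu + peanut butter with both tight: 1.504 servings and 5.832 servings → $3.47.
whole-barley bread + lentils: intersection lies outside the first quadrant.
whole-barley bread + peanut butter: intersection lies outside the first quadrant.
lentils + peanut butter: the both-tight solution has a negative serving — not a feasible corner.
The minimum over all feasible corners is $3.47.

$3.47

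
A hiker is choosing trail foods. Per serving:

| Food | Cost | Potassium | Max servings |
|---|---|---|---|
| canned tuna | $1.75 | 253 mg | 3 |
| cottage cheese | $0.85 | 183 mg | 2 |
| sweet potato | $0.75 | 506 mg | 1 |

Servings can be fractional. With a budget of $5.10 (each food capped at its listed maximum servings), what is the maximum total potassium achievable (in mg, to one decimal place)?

Potassium per dollar: sweet potato 674.7, cottage cheese 215.3, canned tuna 144.6.
Take 1 serving of sweet potato: spends $0.75, +506.0 mg potassium (running total 506.0 mg).
Take 2 servings of cottage cheese: spends $1.70, +366.0 mg potassium (running total 872.0 mg).
Take 1.514 servings of canned tuna: spends $2.65, +383.1 mg potassium (running total 1255.1 mg).
Filling greedily by potassium-per-dollar is optimal for one linear limit, giving 1255.1 mg.

1255.1 mg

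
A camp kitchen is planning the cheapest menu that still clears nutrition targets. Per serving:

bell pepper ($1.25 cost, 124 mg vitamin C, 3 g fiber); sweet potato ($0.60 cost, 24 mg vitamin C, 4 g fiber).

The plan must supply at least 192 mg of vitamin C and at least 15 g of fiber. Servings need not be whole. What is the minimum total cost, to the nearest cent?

$3.02

A basic optimal solution has at most two foods positive. Try each food alone and each pair with both targets met exactly.
bell pepper only: max(192/124, 15/3) = 5 servings → $6.25.
sweet potato only: max(192/24, 15/4) = 8 servings → $4.80.
bell pepper + sweet potato with both tight: 0.9623 servings and 3.028 servings → $3.02.
Cheapest feasible corner: $3.02.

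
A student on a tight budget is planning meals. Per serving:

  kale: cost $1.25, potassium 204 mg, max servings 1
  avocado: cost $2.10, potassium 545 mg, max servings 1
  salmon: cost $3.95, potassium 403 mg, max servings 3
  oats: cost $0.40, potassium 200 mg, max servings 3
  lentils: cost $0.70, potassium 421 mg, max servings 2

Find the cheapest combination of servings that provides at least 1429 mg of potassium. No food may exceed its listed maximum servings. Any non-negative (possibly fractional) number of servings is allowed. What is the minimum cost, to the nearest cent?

Cost per mg of potassium: lentils $0.0017, oats $0.0020, avocado $0.0039, kale $0.0061, salmon $0.0098.
Take 2 servings of lentils: +842.0 mg potassium for $1.40 (total $1.40, still need 587.0 mg).
Take 2.935 servings of oats: +587.0 mg potassium for $1.17 (total $2.57, still need 0.0 mg).
Filling from the cheapest source first is optimal under one linear minimum: $2.57.

$2.57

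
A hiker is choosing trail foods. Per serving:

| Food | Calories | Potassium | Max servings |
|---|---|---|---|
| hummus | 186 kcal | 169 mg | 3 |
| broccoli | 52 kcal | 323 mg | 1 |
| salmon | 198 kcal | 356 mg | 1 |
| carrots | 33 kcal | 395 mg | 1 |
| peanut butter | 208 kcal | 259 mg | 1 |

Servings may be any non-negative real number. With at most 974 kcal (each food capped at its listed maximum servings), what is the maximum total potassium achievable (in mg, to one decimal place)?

1771.9 mg

Potassium per kcal: carrots 11.97, broccoli 6.212, salmon 1.798, peanut butter 1.245, hummus 0.9086.
Take 1 serving of carrots: uses 33 kcal, +395.0 mg potassium (running total 395.0 mg).
Take 1 serving of broccoli: uses 52 kcal, +323.0 mg potassium (running total 718.0 mg).
Take 1 serving of salmon: uses 198 kcal, +356.0 mg potassium (running total 1074.0 mg).
Take 1 serving of peanut butter: uses 208 kcal, +259.0 mg potassium (running total 1333.0 mg).
Take 2.597 servings of hummus: uses 483 kcal, +438.9 mg potassium (running total 1771.9 mg).
Filling greedily by potassium-per-kcal is optimal for one linear limit, giving 1771.9 mg.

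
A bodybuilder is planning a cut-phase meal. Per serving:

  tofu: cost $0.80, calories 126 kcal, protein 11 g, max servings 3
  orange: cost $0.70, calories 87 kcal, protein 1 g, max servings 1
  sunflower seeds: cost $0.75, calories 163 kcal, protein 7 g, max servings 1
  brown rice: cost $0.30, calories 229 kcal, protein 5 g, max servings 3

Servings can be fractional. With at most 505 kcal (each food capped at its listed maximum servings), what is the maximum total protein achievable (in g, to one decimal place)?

Protein per kcal: tofu 0.0873, sunflower seeds 0.04294, brown rice 0.02183, orange 0.01149.
Take 3 servings of tofu: uses 378 kcal, +33.0 g protein (running total 33.0 g).
Take 0.7791 servings of sunflower seeds: uses 127 kcal, +5.5 g protein (running total 38.5 g).
Filling greedily by protein-per-kcal is optimal for one linear limit, giving 38.5 g.

38.5 g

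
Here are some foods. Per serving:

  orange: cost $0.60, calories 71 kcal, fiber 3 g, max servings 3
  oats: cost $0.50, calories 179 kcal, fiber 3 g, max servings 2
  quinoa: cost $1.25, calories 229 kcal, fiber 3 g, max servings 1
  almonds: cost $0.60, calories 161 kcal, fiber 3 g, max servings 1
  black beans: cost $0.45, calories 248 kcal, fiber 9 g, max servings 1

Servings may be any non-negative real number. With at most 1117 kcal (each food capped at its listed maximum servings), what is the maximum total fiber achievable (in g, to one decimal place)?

28.8 g

Fiber per kcal: orange 0.04225, black beans 0.03629, almonds 0.01863, oats 0.01676, quinoa 0.0131.
Take 3 servings of orange: uses 213 kcal, +9.0 g fiber (running total 9.0 g).
Take 1 serving of black beans: uses 248 kcal, +9.0 g fiber (running total 18.0 g).
Take 1 serving of almonds: uses 161 kcal, +3.0 g fiber (running total 21.0 g).
Take 2 servings of oats: uses 358 kcal, +6.0 g fiber (running total 27.0 g).
Take 0.5983 servings of quinoa: uses 137 kcal, +1.8 g fiber (running total 28.8 g).
Greedy by best ratio exhausts the calories allowance optimally: 28.8 g.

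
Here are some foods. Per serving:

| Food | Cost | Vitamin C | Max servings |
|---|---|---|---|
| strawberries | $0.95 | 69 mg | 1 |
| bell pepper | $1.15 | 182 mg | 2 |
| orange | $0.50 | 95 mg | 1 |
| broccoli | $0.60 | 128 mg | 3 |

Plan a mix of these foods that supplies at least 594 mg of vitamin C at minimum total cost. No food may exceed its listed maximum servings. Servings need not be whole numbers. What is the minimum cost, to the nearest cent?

$3.03

Cost per mg of vitamin C: broccoli $0.0047, orange $0.0053, bell pepper $0.0063, strawberries $0.0138.
Take 3 servings of broccoli: +384.0 mg vitamin C for $1.80 (total $1.80, still need 210.0 mg).
Take 1 serving of orange: +95.0 mg vitamin C for $0.50 (total $2.30, still need 115.0 mg).
Take 0.6319 servings of bell pepper: +115.0 mg vitamin C for $0.73 (total $3.03, still need 0.0 mg).
Filling from the cheapest source first is optimal under one linear minimum: $3.03.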